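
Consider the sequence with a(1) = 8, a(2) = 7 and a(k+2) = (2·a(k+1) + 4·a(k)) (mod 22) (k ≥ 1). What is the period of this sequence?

Listing terms: a(1) = 8, a(2) = 7, a(3) = 2, a(4) = 10, a(5) = 6, a(6) = 8, a(7) = 18, a(8) = 2, a(9) = 10.
Since (a(8), a(9)) = (a(3), a(4)) = (2, 10) (two consecutive terms determine the rest), the sequence is eventually periodic: after a pre-period of length 2 it cycles with period 5.

5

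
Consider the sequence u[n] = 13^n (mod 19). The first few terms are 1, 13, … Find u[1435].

15

u[0] = 1; u[1] = 13; u[2] = 17; u[3] = 12; u[4] = 4; u[5] = 14; u[6] = 11; u[7] = 10; u[8] = 16; u[9] = 18; u[10] = 6; u[11] = 2; u[12] = 7; u[13] = 15; u[14] = 5; u[15] = 8; u[16] = 9; u[17] = 3; u[18] = 1.
The sequence repeats with period 18.
(1435 - 0) mod 18 = 13, so u[1435] = u[13] = 15.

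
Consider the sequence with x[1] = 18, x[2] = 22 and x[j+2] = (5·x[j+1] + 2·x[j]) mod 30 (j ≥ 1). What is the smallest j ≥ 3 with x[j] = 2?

x[1] = 18, x[2] = 22, x[3] = 26, x[4] = 24, x[5] = 22, x[6] = 8, x[7] = 24, x[8] = 16, x[9] = 8, x[10] = 12, x[11] = 16, x[12] = 14, x[13] = 12, x[14] = 28, x[15] = 14, x[16] = 6, x[17] = 28, x[18] = 2, x[19] = 6, x[20] = 4, x[21] = 2, x[22] = 18, x[23] = 4, x[24] = 26, x[25] = 18, x[26] = 22.
Since (x[25], x[26]) = (x[1], x[2]) = (18, 22) (two consecutive terms determine the rest), the sequence is periodic with period 24.
The value 2 first appears (with j ≥ 3) at x[18].

18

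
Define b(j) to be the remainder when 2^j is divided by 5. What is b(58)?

4

b(0) = 1, b(1) = 2, b(2) = 4, b(3) = 3, b(4) = 1.
Since b(4) = b(0) = 1, the sequence is periodic with period 4.
So b(58) = b(0 + ((58-0) mod 4)) = b(2) = 4.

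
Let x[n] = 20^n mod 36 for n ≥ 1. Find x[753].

8

We have x[1] = 20,  x[2] = 4,  x[3] = 8,  x[4] = 16,  x[5] = 32,  x[6] = 28,  x[7] = 20.
The sequence repeats with period 6.
(753 - 1) mod 6 = 2, so x[753] = x[3] = 8.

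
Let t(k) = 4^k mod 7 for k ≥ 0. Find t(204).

Computing terms: t(0) = 1, t(1) = 4, t(2) = 2, t(3) = 1.
The sequence repeats with period 3.
So t(204) = t(0 + ((204-0) mod 3)) = t(0) = 1.

1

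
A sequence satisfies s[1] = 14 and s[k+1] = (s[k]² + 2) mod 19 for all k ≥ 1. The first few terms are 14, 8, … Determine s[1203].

s[1] = 14, s[2] = 8, s[3] = 9, s[4] = 7, s[5] = 13, s[6] = 0, s[7] = 2, s[8] = 6, s[9] = 0.
Since s[9] = s[6] = 0, the sequence is eventually periodic: after a pre-period of length 5 it cycles with period 3.
For k ≥ 6, s[k] depends only on (k - 6) mod 3. (1203 - 6) mod 3 = 0, so s[1203] = s[6] = 0.

0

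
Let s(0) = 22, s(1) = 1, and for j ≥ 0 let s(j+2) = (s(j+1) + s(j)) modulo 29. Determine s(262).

We have s(0) = 22; s(1) = 1; s(2) = 23; s(3) = 24; s(4) = 18; s(5) = 13; s(6) = 2; s(7) = 15; s(8) = 17; s(9) = 3; s(10) = 20; s(11) = 23; s(12) = 14; s(13) = 8; s(14) = 22; s(15) = 1.
The sequence repeats with period 14.
(262 - 0) mod 14 = 10, so s(262) = s(10) = 20.

20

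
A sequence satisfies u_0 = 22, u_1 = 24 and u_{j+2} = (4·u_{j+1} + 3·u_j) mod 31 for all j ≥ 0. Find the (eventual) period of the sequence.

30

u_0 = 22; u_1 = 24; u_2 = 7; u_3 = 7; u_4 = 18; u_5 = 0; u_6 = 23; u_7 = 30; u_8 = 3; u_9 = 9; u_{10} = 14; u_{11} = 21; u_{12} = 2; u_{13} = 9; u_{14} = 11; u_{15} = 9; u_{16} = 7; u_{17} = 24; u_{18} = 24; u_{19} = 13; u_{20} = 0; u_{21} = 8; u_{22} = 1; u_{23} = 28; u_{24} = 22; u_{25} = 17; u_{26} = 10; u_{27} = 29; u_{28} = 22; u_{29} = 20; u_{30} = 22; u_{31} = 24.
The sequence repeats with period 30.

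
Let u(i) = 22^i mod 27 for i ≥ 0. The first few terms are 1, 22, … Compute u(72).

1

Computing terms: u(0) = 1, u(1) = 22, u(2) = 25, u(3) = 10, u(4) = 4, u(5) = 7, u(6) = 19, u(7) = 13, u(8) = 16, u(9) = 1.
The sequence repeats with period 9.
(72 - 0) mod 9 = 0, so u(72) = u(0) = 1.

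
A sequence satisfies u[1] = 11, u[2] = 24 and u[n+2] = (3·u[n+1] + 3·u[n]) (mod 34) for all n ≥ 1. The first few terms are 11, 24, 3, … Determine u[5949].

Listing terms: u[1] = 11, u[2] = 24, u[3] = 3, u[4] = 13, u[5] = 14, u[6] = 13, u[7] = 13, u[8] = 10, u[9] = 1, u[10] = 33, u[11] = 0, u[12] = 31, u[13] = 25, u[14] = 32, u[15] = 1, u[16] = 31, u[17] = 28, u[18] = 7, u[19] = 3, u[20] = 30, u[21] = 31, u[22] = 13, u[23] = 30, u[24] = 27, u[25] = 1, u[26] = 16, u[27] = 17, u[28] = 31, u[29] = 8, u[30] = 15, u[31] = 1, u[32] = 14, u[33] = 11, u[34] = 7, u[35] = 20, u[36] = 13, u[37] = 31, u[38] = 30, u[39] = 13, u[40] = 27, u[41] = 18, u[42] = 33, u[43] = 17, u[44] = 14, u[45] = 25, u[46] = 15, u[47] = 18, u[48] = 31, u[49] = 11, u[50] = 24.
The sequence repeats with period 48.
(5949 - 1) mod 48 = 44, so u[5949] = u[45] = 25.

25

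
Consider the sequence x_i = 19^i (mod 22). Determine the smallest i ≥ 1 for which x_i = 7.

x_0 = 1,  x_1 = 19,  x_2 = 9,  x_3 = 17,  x_4 = 15,  x_5 = 21,  x_6 = 3,  x_7 = 13,  x_8 = 5,  x_9 = 7,  x_{10} = 1.
Since x_{10} = x_0 = 1, the sequence is periodic with period 10.
The value 7 first appears (with i ≥ 1) at x_9.

9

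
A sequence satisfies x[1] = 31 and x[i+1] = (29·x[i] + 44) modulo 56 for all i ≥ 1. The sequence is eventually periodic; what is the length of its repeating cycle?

7

Computing terms: x[1] = 31,  x[2] = 47,  x[3] = 7,  x[4] = 23,  x[5] = 39,  x[6] = 55,  x[7] = 15,  x[8] = 31.
Since x[8] = x[1] = 31, the sequence is periodic with period 7.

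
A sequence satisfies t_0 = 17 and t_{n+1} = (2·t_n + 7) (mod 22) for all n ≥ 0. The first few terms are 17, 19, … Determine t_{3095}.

We have t_0 = 17,  t_1 = 19,  t_2 = 1,  t_3 = 9,  t_4 = 3,  t_5 = 13,  t_6 = 11,  t_7 = 7,  t_8 = 21,  t_9 = 5,  t_{10} = 17.
The sequence repeats with period 10.
So t_{3095} = t_{0 + ((3095-0) mod 10)} = t_5 = 13.

13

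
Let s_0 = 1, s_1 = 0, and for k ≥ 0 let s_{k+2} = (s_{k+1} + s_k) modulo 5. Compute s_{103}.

Computing terms: s_0 = 1, s_1 = 0, s_2 = 1, s_3 = 1, s_4 = 2, s_5 = 3, s_6 = 0, s_7 = 3, s_8 = 3, s_9 = 1, s_{10} = 4, s_{11} = 0, s_{12} = 4, s_{13} = 4, s_{14} = 3, s_{15} = 2, s_{16} = 0, s_{17} = 2, s_{18} = 2, s_{19} = 4, s_{20} = 1, s_{21} = 0.
Since (s_{20}, s_{21}) = (s_0, s_1) = (1, 0) (two consecutive terms determine the rest), the sequence is periodic with period 20.
(103 - 0) mod 20 = 3, so s_{103} = s_3 = 1.

1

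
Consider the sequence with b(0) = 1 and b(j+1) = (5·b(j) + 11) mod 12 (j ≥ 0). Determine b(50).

We have b(0) = 1; b(1) = 4; b(2) = 7; b(3) = 10; b(4) = 1.
Since b(4) = b(0) = 1, the sequence is periodic with period 4.
(50 - 0) mod 4 = 2, so b(50) = b(2) = 7.

7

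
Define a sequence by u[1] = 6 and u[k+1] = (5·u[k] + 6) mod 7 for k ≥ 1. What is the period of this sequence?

u[1] = 6,  u[2] = 1,  u[3] = 4,  u[4] = 5,  u[5] = 3,  u[6] = 0,  u[7] = 6.
The sequence repeats with period 6.

6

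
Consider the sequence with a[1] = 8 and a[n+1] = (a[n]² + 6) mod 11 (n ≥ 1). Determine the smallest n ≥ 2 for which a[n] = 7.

Listing terms: a[1] = 8, a[2] = 4, a[3] = 0, a[4] = 6, a[5] = 9, a[6] = 10, a[7] = 7, a[8] = 0.
Since a[8] = a[3] = 0, the sequence is eventually periodic: after a pre-period of length 2 it cycles with period 5.
The value 7 first appears (with n ≥ 2) at a[7].

7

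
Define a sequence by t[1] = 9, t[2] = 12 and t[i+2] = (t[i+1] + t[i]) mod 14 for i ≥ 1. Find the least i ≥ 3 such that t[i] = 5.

4

Listing terms: t[1] = 9,  t[2] = 12,  t[3] = 7,  t[4] = 5,  t[5] = 12,  t[6] = 3,  t[7] = 1,  t[8] = 4,  t[9] = 5,  t[10] = 9,  t[11] = 0,  t[12] = 9,  t[13] = 9,  t[14] = 4,  t[15] = 13,  t[16] = 3,  t[17] = 2,  t[18] = 5,  t[19] = 7,  t[20] = 12,  t[21] = 5,  t[22] = 3,  t[23] = 8,  t[24] = 11,  t[25] = 5,  t[26] = 2,  t[27] = 7,  t[28] = 9,  t[29] = 2,  t[30] = 11,  t[31] = 13,  t[32] = 10,  t[33] = 9,  t[34] = 5,  t[35] = 0,  t[36] = 5,  t[37] = 5,  t[38] = 10,  t[39] = 1,  t[40] = 11,  t[41] = 12,  t[42] = 9,  t[43] = 7,  t[44] = 2,  t[45] = 9,  t[46] = 11,  t[47] = 6,  t[48] = 3,  t[49] = 9,  t[50] = 12.
The sequence repeats with period 48.
The value 5 first appears (with i ≥ 3) at t[4].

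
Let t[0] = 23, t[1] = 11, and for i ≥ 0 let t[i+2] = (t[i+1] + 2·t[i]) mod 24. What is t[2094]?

We have t[0] = 23; t[1] = 11; t[2] = 9; t[3] = 7; t[4] = 1; t[5] = 15; t[6] = 17; t[7] = 23; t[8] = 9; t[9] = 7.
Since (t[8], t[9]) = (t[2], t[3]) = (9, 7) (two consecutive terms determine the rest), the sequence is eventually periodic: after a pre-period of length 2 it cycles with period 6.
For i ≥ 2, t[i] depends only on (i - 2) mod 6. (2094 - 2) mod 6 = 4, so t[2094] = t[6] = 17.

17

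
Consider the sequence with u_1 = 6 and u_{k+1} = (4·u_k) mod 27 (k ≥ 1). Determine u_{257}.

24

u_1 = 6; u_2 = 24; u_3 = 15; u_4 = 6.
Since u_4 = u_1 = 6, the sequence is periodic with period 3.
So u_{257} = u_{1 + ((257-1) mod 3)} = u_2 = 24.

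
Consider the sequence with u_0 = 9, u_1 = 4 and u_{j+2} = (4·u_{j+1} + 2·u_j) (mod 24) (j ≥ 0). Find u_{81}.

u_0 = 9; u_1 = 4; u_2 = 10; u_3 = 0; u_4 = 20; u_5 = 8; u_6 = 0; u_7 = 16; u_8 = 16; u_9 = 0; u_{10} = 8; u_{11} = 8; u_{12} = 0.
Since (u_{11}, u_{12}) = (u_5, u_6) = (8, 0) (two consecutive terms determine the rest), the sequence is eventually periodic: after a pre-period of length 5 it cycles with period 6.
For j ≥ 5, u_j depends only on (j - 5) mod 6. (81 - 5) mod 6 = 4, so u_{81} = u_9 = 0.

0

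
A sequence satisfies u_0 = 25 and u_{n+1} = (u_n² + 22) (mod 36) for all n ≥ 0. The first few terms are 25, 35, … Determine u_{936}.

11

Listing terms: u_0 = 25; u_1 = 35; u_2 = 23; u_3 = 11; u_4 = 35.
Since u_4 = u_1 = 35, the sequence is eventually periodic: after a pre-period of length 1 it cycles with period 3.
For n ≥ 1, u_n depends only on (n - 1) mod 3. (936 - 1) mod 3 = 2, so u_{936} = u_3 = 11.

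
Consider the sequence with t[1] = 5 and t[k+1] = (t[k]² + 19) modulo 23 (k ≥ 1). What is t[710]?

2

Computing terms: t[1] = 5; t[2] = 21; t[3] = 0; t[4] = 19; t[5] = 12; t[6] = 2; t[7] = 0.
Since t[7] = t[3] = 0, the sequence is eventually periodic: after a pre-period of length 2 it cycles with period 4.
For k ≥ 3, t[k] depends only on (k - 3) mod 4. (710 - 3) mod 4 = 3, so t[710] = t[6] = 2.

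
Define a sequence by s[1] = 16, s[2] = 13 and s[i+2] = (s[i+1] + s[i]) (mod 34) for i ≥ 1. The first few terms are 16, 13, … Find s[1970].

9

s[1] = 16,  s[2] = 13,  s[3] = 29,  s[4] = 8,  s[5] = 3,  s[6] = 11,  s[7] = 14,  s[8] = 25,  s[9] = 5,  s[10] = 30,  s[11] = 1,  s[12] = 31,  s[13] = 32,  s[14] = 29,  s[15] = 27,  s[16] = 22,  s[17] = 15,  s[18] = 3,  s[19] = 18,  s[20] = 21,  s[21] = 5,  s[22] = 26,  s[23] = 31,  s[24] = 23,  s[25] = 20,  s[26] = 9,  s[27] = 29,  s[28] = 4,  s[29] = 33,  s[30] = 3,  s[31] = 2,  s[32] = 5,  s[33] = 7,  s[34] = 12,  s[35] = 19,  s[36] = 31,  s[37] = 16,  s[38] = 13.
The sequence repeats with period 36.
(1970 - 1) mod 36 = 25, so s[1970] = s[26] = 9.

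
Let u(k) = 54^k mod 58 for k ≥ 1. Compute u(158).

24

u(1) = 54; u(2) = 16; u(3) = 52; u(4) = 24; u(5) = 20; u(6) = 36; u(7) = 30; u(8) = 54.
The sequence repeats with period 7.
So u(158) = u(1 + ((158-1) mod 7)) = u(4) = 24.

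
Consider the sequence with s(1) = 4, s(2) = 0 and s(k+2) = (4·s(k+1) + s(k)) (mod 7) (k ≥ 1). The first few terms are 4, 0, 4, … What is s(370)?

Listing terms: s(1) = 4; s(2) = 0; s(3) = 4; s(4) = 2; s(5) = 5; s(6) = 1; s(7) = 2; s(8) = 2; s(9) = 3; s(10) = 0; s(11) = 3; s(12) = 5; s(13) = 2; s(14) = 6; s(15) = 5; s(16) = 5; s(17) = 4; s(18) = 0.
The sequence repeats with period 16.
So s(370) = s(1 + ((370-1) mod 16)) = s(2) = 0.

0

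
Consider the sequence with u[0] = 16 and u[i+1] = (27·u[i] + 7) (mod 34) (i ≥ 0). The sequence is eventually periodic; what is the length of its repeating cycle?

u[0] = 16,  u[1] = 31,  u[2] = 28,  u[3] = 15,  u[4] = 4,  u[5] = 13,  u[6] = 18,  u[7] = 17,  u[8] = 24,  u[9] = 9,  u[10] = 12,  u[11] = 25,  u[12] = 2,  u[13] = 27,  u[14] = 22,  u[15] = 23,  u[16] = 16.
Since u[16] = u[0] = 16, the sequence is periodic with period 16.

16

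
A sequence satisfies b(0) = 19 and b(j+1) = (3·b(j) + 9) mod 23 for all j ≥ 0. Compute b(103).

13

b(0) = 19, b(1) = 20, b(2) = 0, b(3) = 9, b(4) = 13, b(5) = 2, b(6) = 15, b(7) = 8, b(8) = 10, b(9) = 16, b(10) = 11, b(11) = 19.
The sequence repeats with period 11.
So b(103) = b(0 + ((103-0) mod 11)) = b(4) = 13.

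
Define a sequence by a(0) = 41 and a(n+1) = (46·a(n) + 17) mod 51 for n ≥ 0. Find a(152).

Listing terms: a(0) = 41; a(1) = 16; a(2) = 39; a(3) = 26; a(4) = 40; a(5) = 21; a(6) = 14; a(7) = 49; a(8) = 27; a(9) = 35; a(10) = 46; a(11) = 42; a(12) = 11; a(13) = 13; a(14) = 3; a(15) = 2; a(16) = 7; a(17) = 33; a(18) = 5; a(19) = 43; a(20) = 6; a(21) = 38; a(22) = 31; a(23) = 15; a(24) = 44; a(25) = 1; a(26) = 12; a(27) = 8; a(28) = 28; a(29) = 30; a(30) = 20; a(31) = 19; a(32) = 24; a(33) = 50; a(34) = 22; a(35) = 9; a(36) = 23; a(37) = 4; a(38) = 48; a(39) = 32; a(40) = 10; a(41) = 18; a(42) = 29; a(43) = 25; a(44) = 45; a(45) = 47; a(46) = 37; a(47) = 36; a(48) = 41.
The sequence repeats with period 48.
So a(152) = a(0 + ((152-0) mod 48)) = a(8) = 27.

27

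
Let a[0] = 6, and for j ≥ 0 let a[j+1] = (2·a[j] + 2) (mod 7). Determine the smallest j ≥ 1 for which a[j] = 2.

a[0] = 6,  a[1] = 0,  a[2] = 2,  a[3] = 6.
The sequence repeats with period 3.
The value 2 first appears (with j ≥ 1) at a[2].

2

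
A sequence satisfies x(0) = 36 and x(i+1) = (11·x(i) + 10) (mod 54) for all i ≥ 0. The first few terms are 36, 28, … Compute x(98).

x(0) = 36,  x(1) = 28,  x(2) = 48,  x(3) = 52,  x(4) = 42,  x(5) = 40,  x(6) = 18,  x(7) = 46,  x(8) = 30,  x(9) = 16,  x(10) = 24,  x(11) = 4,  x(12) = 0,  x(13) = 10,  x(14) = 12,  x(15) = 34,  x(16) = 6,  x(17) = 22,  x(18) = 36.
The sequence repeats with period 18.
So x(98) = x(0 + ((98-0) mod 18)) = x(8) = 30.

30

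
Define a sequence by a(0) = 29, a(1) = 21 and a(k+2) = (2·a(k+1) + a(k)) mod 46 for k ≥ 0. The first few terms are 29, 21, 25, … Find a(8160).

11

Computing terms: a(0) = 29,  a(1) = 21,  a(2) = 25,  a(3) = 25,  a(4) = 29,  a(5) = 37,  a(6) = 11,  a(7) = 13,  a(8) = 37,  a(9) = 41,  a(10) = 27,  a(11) = 3,  a(12) = 33,  a(13) = 23,  a(14) = 33,  a(15) = 43,  a(16) = 27,  a(17) = 5,  a(18) = 37,  a(19) = 33,  a(20) = 11,  a(21) = 9,  a(22) = 29,  a(23) = 21.
The sequence repeats with period 22.
(8160 - 0) mod 22 = 20, so a(8160) = a(20) = 11.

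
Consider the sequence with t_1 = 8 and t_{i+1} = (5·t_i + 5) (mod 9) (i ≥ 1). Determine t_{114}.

t_1 = 8, t_2 = 0, t_3 = 5, t_4 = 3, t_5 = 2, t_6 = 6, t_7 = 8.
Since t_7 = t_1 = 8, the sequence is periodic with period 6.
So t_{114} = t_{1 + ((114-1) mod 6)} = t_6 = 6.

6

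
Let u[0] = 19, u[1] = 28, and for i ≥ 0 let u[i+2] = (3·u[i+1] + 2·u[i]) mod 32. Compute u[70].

6

Computing terms: u[0] = 19,  u[1] = 28,  u[2] = 26,  u[3] = 6,  u[4] = 6,  u[5] = 30,  u[6] = 6,  u[7] = 14,  u[8] = 22,  u[9] = 30,  u[10] = 6.
Since (u[9], u[10]) = (u[5], u[6]) = (30, 6) (two consecutive terms determine the rest), the sequence is eventually periodic: after a pre-period of length 5 it cycles with period 4.
For i ≥ 5, u[i] depends only on (i - 5) mod 4. (70 - 5) mod 4 = 1, so u[70] = u[6] = 6.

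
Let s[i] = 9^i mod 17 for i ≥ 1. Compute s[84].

s[1] = 9,  s[2] = 13,  s[3] = 15,  s[4] = 16,  s[5] = 8,  s[6] = 4,  s[7] = 2,  s[8] = 1,  s[9] = 9.
Since s[9] = s[1] = 9, the sequence is periodic with period 8.
So s[84] = s[1 + ((84-1) mod 8)] = s[4] = 16.

16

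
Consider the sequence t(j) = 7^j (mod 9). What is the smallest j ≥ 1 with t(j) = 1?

3

Listing terms: t(0) = 1, t(1) = 7, t(2) = 4, t(3) = 1.
Since t(3) = t(0) = 1, the sequence is periodic with period 3.
The value 1 next appears (with j ≥ 1) at t(3).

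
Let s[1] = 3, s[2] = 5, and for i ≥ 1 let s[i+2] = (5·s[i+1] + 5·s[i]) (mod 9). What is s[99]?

7

Computing terms: s[1] = 3; s[2] = 5; s[3] = 4; s[4] = 0; s[5] = 2; s[6] = 1; s[7] = 6; s[8] = 8; s[9] = 7; s[10] = 3; s[11] = 5.
The sequence repeats with period 9.
So s[99] = s[1 + ((99-1) mod 9)] = s[9] = 7.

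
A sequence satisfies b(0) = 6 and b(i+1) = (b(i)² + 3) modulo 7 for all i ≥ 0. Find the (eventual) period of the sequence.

We have b(0) = 6; b(1) = 4; b(2) = 5; b(3) = 0; b(4) = 3; b(5) = 5.
Since b(5) = b(2) = 5, the sequence is eventually periodic: after a pre-period of length 2 it cycles with period 3.

3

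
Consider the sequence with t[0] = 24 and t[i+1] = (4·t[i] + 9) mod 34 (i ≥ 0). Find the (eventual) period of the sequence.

Listing terms: t[0] = 24, t[1] = 3, t[2] = 21, t[3] = 25, t[4] = 7, t[5] = 3.
Since t[5] = t[1] = 3, the sequence is eventually periodic: after a pre-period of length 1 it cycles with period 4.

4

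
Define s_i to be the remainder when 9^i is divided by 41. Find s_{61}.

Listing terms: s_0 = 1, s_1 = 9, s_2 = 40, s_3 = 32, s_4 = 1.
The sequence repeats with period 4.
So s_{61} = s_{0 + ((61-0) mod 4)} = s_1 = 9.

9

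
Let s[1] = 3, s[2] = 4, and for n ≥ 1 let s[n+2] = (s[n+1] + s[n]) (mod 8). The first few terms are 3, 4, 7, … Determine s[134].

4

Computing terms: s[1] = 3; s[2] = 4; s[3] = 7; s[4] = 3; s[5] = 2; s[6] = 5; s[7] = 7; s[8] = 4; s[9] = 3; s[10] = 7; s[11] = 2; s[12] = 1; s[13] = 3; s[14] = 4.
Since (s[13], s[14]) = (s[1], s[2]) = (3, 4) (two consecutive terms determine the rest), the sequence is periodic with period 12.
So s[134] = s[1 + ((134-1) mod 12)] = s[2] = 4.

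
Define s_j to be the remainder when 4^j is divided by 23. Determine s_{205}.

s_0 = 1,  s_1 = 4,  s_2 = 16,  s_3 = 18,  s_4 = 3,  s_5 = 12,  s_6 = 2,  s_7 = 8,  s_8 = 9,  s_9 = 13,  s_{10} = 6,  s_{11} = 1.
Since s_{11} = s_0 = 1, the sequence is periodic with period 11.
So s_{205} = s_{0 + ((205-0) mod 11)} = s_7 = 8.

8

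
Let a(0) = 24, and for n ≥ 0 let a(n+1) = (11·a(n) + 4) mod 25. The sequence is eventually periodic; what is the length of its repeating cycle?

Listing terms: a(0) = 24, a(1) = 18, a(2) = 2, a(3) = 1, a(4) = 15, a(5) = 19, a(6) = 13, a(7) = 22, a(8) = 21, a(9) = 10, a(10) = 14, a(11) = 8, a(12) = 17, a(13) = 16, a(14) = 5, a(15) = 9, a(16) = 3, a(17) = 12, a(18) = 11, a(19) = 0, a(20) = 4, a(21) = 23, a(22) = 7, a(23) = 6, a(24) = 20, a(25) = 24.
Since a(25) = a(0) = 24, the sequence is periodic with period 25.

25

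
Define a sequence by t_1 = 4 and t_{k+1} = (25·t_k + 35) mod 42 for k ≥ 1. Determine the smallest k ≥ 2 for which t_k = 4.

Computing terms: t_1 = 4,  t_2 = 9,  t_3 = 8,  t_4 = 25,  t_5 = 30,  t_6 = 29,  t_7 = 4.
Since t_7 = t_1 = 4, the sequence is periodic with period 6.
The value 4 next appears (with k ≥ 2) at t_7.

7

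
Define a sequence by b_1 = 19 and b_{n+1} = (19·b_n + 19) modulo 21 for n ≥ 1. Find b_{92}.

2

We have b_1 = 19,  b_2 = 2,  b_3 = 15,  b_4 = 10,  b_5 = 20,  b_6 = 0,  b_7 = 19.
The sequence repeats with period 6.
(92 - 1) mod 6 = 1, so b_{92} = b_2 = 2.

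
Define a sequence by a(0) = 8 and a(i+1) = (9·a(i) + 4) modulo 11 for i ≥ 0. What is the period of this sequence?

5

We have a(0) = 8, a(1) = 10, a(2) = 6, a(3) = 3, a(4) = 9, a(5) = 8.
Since a(5) = a(0) = 8, the sequence is periodic with period 5.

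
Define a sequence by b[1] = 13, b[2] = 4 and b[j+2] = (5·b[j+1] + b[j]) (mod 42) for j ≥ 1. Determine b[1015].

b[1] = 13,  b[2] = 4,  b[3] = 33,  b[4] = 1,  b[5] = 38,  b[6] = 23,  b[7] = 27,  b[8] = 32,  b[9] = 19,  b[10] = 1,  b[11] = 24,  b[12] = 37,  b[13] = 41,  b[14] = 32,  b[15] = 33,  b[16] = 29,  b[17] = 10,  b[18] = 37,  b[19] = 27,  b[20] = 4,  b[21] = 5,  b[22] = 29,  b[23] = 24,  b[24] = 23,  b[25] = 13,  b[26] = 4.
The sequence repeats with period 24.
(1015 - 1) mod 24 = 6, so b[1015] = b[7] = 27.

27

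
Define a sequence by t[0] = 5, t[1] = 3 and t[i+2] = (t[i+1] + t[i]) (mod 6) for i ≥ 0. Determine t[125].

0

Listing terms: t[0] = 5, t[1] = 3, t[2] = 2, t[3] = 5, t[4] = 1, t[5] = 0, t[6] = 1, t[7] = 1, t[8] = 2, t[9] = 3, t[10] = 5, t[11] = 2, t[12] = 1, t[13] = 3, t[14] = 4, t[15] = 1, t[16] = 5, t[17] = 0, t[18] = 5, t[19] = 5, t[20] = 4, t[21] = 3, t[22] = 1, t[23] = 4, t[24] = 5, t[25] = 3.
The sequence repeats with period 24.
So t[125] = t[0 + ((125-0) mod 24)] = t[5] = 0.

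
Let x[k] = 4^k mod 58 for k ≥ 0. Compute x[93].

Computing terms: x[0] = 1,  x[1] = 4,  x[2] = 16,  x[3] = 6,  x[4] = 24,  x[5] = 38,  x[6] = 36,  x[7] = 28,  x[8] = 54,  x[9] = 42,  x[10] = 52,  x[11] = 34,  x[12] = 20,  x[13] = 22,  x[14] = 30,  x[15] = 4.
Since x[15] = x[1] = 4, the sequence is eventually periodic: after a pre-period of length 1 it cycles with period 14.
For k ≥ 1, x[k] depends only on (k - 1) mod 14. (93 - 1) mod 14 = 8, so x[93] = x[9] = 42.

42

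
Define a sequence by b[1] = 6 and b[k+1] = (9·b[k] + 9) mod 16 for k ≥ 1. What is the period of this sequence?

We have b[1] = 6, b[2] = 15, b[3] = 0, b[4] = 9, b[5] = 10, b[6] = 3, b[7] = 4, b[8] = 13, b[9] = 14, b[10] = 7, b[11] = 8, b[12] = 1, b[13] = 2, b[14] = 11, b[15] = 12, b[16] = 5, b[17] = 6.
Since b[17] = b[1] = 6, the sequence is periodic with period 16.

16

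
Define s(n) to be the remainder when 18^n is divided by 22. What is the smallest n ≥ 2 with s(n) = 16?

We have s(1) = 18, s(2) = 16, s(3) = 2, s(4) = 14, s(5) = 10, s(6) = 4, s(7) = 6, s(8) = 20, s(9) = 8, s(10) = 12, s(11) = 18.
Since s(11) = s(1) = 18, the sequence is periodic with period 10.
The value 16 first appears (with n ≥ 2) at s(2).

2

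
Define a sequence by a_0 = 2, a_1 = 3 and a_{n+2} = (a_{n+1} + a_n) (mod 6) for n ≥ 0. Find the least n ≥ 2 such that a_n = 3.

Listing terms: a_0 = 2; a_1 = 3; a_2 = 5; a_3 = 2; a_4 = 1; a_5 = 3; a_6 = 4; a_7 = 1; a_8 = 5; a_9 = 0; a_{10} = 5; a_{11} = 5; a_{12} = 4; a_{13} = 3; a_{14} = 1; a_{15} = 4; a_{16} = 5; a_{17} = 3; a_{18} = 2; a_{19} = 5; a_{20} = 1; a_{21} = 0; a_{22} = 1; a_{23} = 1; a_{24} = 2; a_{25} = 3.
The sequence repeats with period 24.
The value 3 first appears (with n ≥ 2) at a_5.

5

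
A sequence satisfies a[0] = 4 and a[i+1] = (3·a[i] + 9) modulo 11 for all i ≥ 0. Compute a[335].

4

We have a[0] = 4,  a[1] = 10,  a[2] = 6,  a[3] = 5,  a[4] = 2,  a[5] = 4.
Since a[5] = a[0] = 4, the sequence is periodic with period 5.
(335 - 0) mod 5 = 0, so a[335] = a[0] = 4.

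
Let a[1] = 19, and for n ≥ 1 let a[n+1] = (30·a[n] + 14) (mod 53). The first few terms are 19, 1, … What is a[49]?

We have a[1] = 19, a[2] = 1, a[3] = 44, a[4] = 9, a[5] = 19.
The sequence repeats with period 4.
So a[49] = a[1 + ((49-1) mod 4)] = a[1] = 19.

19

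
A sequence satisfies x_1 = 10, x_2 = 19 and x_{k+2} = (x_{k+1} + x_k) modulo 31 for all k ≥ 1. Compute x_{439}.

28

Computing terms: x_1 = 10,  x_2 = 19,  x_3 = 29,  x_4 = 17,  x_5 = 15,  x_6 = 1,  x_7 = 16,  x_8 = 17,  x_9 = 2,  x_{10} = 19,  x_{11} = 21,  x_{12} = 9,  x_{13} = 30,  x_{14} = 8,  x_{15} = 7,  x_{16} = 15,  x_{17} = 22,  x_{18} = 6,  x_{19} = 28,  x_{20} = 3,  x_{21} = 0,  x_{22} = 3,  x_{23} = 3,  x_{24} = 6,  x_{25} = 9,  x_{26} = 15,  x_{27} = 24,  x_{28} = 8,  x_{29} = 1,  x_{30} = 9,  x_{31} = 10,  x_{32} = 19.
The sequence repeats with period 30.
So x_{439} = x_{1 + ((439-1) mod 30)} = x_{19} = 28.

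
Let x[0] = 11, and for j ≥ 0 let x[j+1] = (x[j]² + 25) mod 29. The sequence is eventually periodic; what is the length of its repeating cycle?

6

We have x[0] = 11, x[1] = 1, x[2] = 26, x[3] = 5, x[4] = 21, x[5] = 2, x[6] = 0, x[7] = 25, x[8] = 12, x[9] = 24, x[10] = 21.
Since x[10] = x[4] = 21, the sequence is eventually periodic: after a pre-period of length 4 it cycles with period 6.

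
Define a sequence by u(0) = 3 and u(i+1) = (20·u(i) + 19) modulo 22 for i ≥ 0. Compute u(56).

Computing terms: u(0) = 3; u(1) = 13; u(2) = 15; u(3) = 11; u(4) = 19; u(5) = 3.
The sequence repeats with period 5.
So u(56) = u(0 + ((56-0) mod 5)) = u(1) = 13.

13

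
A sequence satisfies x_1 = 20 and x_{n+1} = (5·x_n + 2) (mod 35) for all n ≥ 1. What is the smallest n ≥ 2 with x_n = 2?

5

Listing terms: x_1 = 20; x_2 = 32; x_3 = 22; x_4 = 7; x_5 = 2; x_6 = 12; x_7 = 27; x_8 = 32.
Since x_8 = x_2 = 32, the sequence is eventually periodic: after a pre-period of length 1 it cycles with period 6.
The value 2 first appears (with n ≥ 2) at x_5.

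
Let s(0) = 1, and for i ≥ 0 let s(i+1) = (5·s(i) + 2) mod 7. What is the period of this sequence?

6

Computing terms: s(0) = 1, s(1) = 0, s(2) = 2, s(3) = 5, s(4) = 6, s(5) = 4, s(6) = 1.
Since s(6) = s(0) = 1, the sequence is periodic with period 6.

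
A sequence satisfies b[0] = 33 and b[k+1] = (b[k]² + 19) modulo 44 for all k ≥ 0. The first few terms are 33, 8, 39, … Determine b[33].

Listing terms: b[0] = 33; b[1] = 8; b[2] = 39; b[3] = 0; b[4] = 19; b[5] = 28; b[6] = 11; b[7] = 8.
Since b[7] = b[1] = 8, the sequence is eventually periodic: after a pre-period of length 1 it cycles with period 6.
For k ≥ 1, b[k] depends only on (k - 1) mod 6. (33 - 1) mod 6 = 2, so b[33] = b[3] = 0.

0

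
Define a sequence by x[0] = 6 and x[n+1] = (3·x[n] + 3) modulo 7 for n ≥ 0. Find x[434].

We have x[0] = 6, x[1] = 0, x[2] = 3, x[3] = 5, x[4] = 4, x[5] = 1, x[6] = 6.
Since x[6] = x[0] = 6, the sequence is periodic with period 6.
So x[434] = x[0 + ((434-0) mod 6)] = x[2] = 3.

3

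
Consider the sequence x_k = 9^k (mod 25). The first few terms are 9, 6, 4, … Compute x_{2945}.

24

Listing terms: x_1 = 9,  x_2 = 6,  x_3 = 4,  x_4 = 11,  x_5 = 24,  x_6 = 16,  x_7 = 19,  x_8 = 21,  x_9 = 14,  x_{10} = 1,  x_{11} = 9.
Since x_{11} = x_1 = 9, the sequence is periodic with period 10.
So x_{2945} = x_{1 + ((2945-1) mod 10)} = x_5 = 24.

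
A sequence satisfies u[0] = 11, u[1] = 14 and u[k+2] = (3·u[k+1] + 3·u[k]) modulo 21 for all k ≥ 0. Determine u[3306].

Computing terms: u[0] = 11, u[1] = 14, u[2] = 12, u[3] = 15, u[4] = 18, u[5] = 15, u[6] = 15, u[7] = 6, u[8] = 0, u[9] = 18, u[10] = 12, u[11] = 6, u[12] = 12, u[13] = 12, u[14] = 9, u[15] = 0, u[16] = 6, u[17] = 18, u[18] = 9, u[19] = 18, u[20] = 18, u[21] = 3, u[22] = 0, u[23] = 9, u[24] = 6, u[25] = 3, u[26] = 6, u[27] = 6, u[28] = 15, u[29] = 0, u[30] = 3, u[31] = 9, u[32] = 15, u[33] = 9, u[34] = 9, u[35] = 12, u[36] = 0, u[37] = 15, u[38] = 3, u[39] = 12, u[40] = 3, u[41] = 3, u[42] = 18, u[43] = 0, u[44] = 12, u[45] = 15.
Since (u[44], u[45]) = (u[2], u[3]) = (12, 15) (two consecutive terms determine the rest), the sequence is eventually periodic: after a pre-period of length 2 it cycles with period 42.
For k ≥ 2, u[k] depends only on (k - 2) mod 42. (3306 - 2) mod 42 = 28, so u[3306] = u[30] = 3.

3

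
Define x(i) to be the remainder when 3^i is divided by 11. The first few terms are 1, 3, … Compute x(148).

5

We have x(0) = 1; x(1) = 3; x(2) = 9; x(3) = 5; x(4) = 4; x(5) = 1.
Since x(5) = x(0) = 1, the sequence is periodic with period 5.
(148 - 0) mod 5 = 3, so x(148) = x(3) = 5.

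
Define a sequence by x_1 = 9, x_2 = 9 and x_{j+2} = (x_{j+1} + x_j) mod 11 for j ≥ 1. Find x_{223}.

Computing terms: x_1 = 9; x_2 = 9; x_3 = 7; x_4 = 5; x_5 = 1; x_6 = 6; x_7 = 7; x_8 = 2; x_9 = 9; x_{10} = 0; x_{11} = 9; x_{12} = 9.
Since (x_{11}, x_{12}) = (x_1, x_2) = (9, 9) (two consecutive terms determine the rest), the sequence is periodic with period 10.
So x_{223} = x_{1 + ((223-1) mod 10)} = x_3 = 7.

7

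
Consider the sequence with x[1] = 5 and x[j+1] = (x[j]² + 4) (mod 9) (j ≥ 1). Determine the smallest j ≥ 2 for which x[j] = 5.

Computing terms: x[1] = 5, x[2] = 2, x[3] = 8, x[4] = 5.
The sequence repeats with period 3.
The value 5 next appears (with j ≥ 2) at x[4].

4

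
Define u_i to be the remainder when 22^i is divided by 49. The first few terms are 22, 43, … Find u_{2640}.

We have u_1 = 22; u_2 = 43; u_3 = 15; u_4 = 36; u_5 = 8; u_6 = 29; u_7 = 1; u_8 = 22.
Since u_8 = u_1 = 22, the sequence is periodic with period 7.
(2640 - 1) mod 7 = 0, so u_{2640} = u_1 = 22.

22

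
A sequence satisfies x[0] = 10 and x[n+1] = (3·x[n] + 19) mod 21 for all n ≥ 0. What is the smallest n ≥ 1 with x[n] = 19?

Computing terms: x[0] = 10, x[1] = 7, x[2] = 19, x[3] = 13, x[4] = 16, x[5] = 4, x[6] = 10.
Since x[6] = x[0] = 10, the sequence is periodic with period 6.
The value 19 first appears (with n ≥ 1) at x[2].

2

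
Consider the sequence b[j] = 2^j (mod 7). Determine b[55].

2

Listing terms: b[1] = 2, b[2] = 4, b[3] = 1, b[4] = 2.
The sequence repeats with period 3.
So b[55] = b[1 + ((55-1) mod 3)] = b[1] = 2.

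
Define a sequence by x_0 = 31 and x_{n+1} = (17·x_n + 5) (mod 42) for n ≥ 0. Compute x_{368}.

Computing terms: x_0 = 31, x_1 = 28, x_2 = 19, x_3 = 34, x_4 = 37, x_5 = 4, x_6 = 31.
Since x_6 = x_0 = 31, the sequence is periodic with period 6.
So x_{368} = x_{0 + ((368-0) mod 6)} = x_2 = 19.

19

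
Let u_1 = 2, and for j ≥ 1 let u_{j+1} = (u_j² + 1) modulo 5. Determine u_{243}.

We have u_1 = 2,  u_2 = 0,  u_3 = 1,  u_4 = 2.
Since u_4 = u_1 = 2, the sequence is periodic with period 3.
(243 - 1) mod 3 = 2, so u_{243} = u_3 = 1.

1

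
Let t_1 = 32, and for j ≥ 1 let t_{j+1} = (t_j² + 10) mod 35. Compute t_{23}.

We have t_1 = 32; t_2 = 19; t_3 = 21; t_4 = 31; t_5 = 26; t_6 = 21.
Since t_6 = t_3 = 21, the sequence is eventually periodic: after a pre-period of length 2 it cycles with period 3.
For j ≥ 3, t_j depends only on (j - 3) mod 3. (23 - 3) mod 3 = 2, so t_{23} = t_5 = 26.

26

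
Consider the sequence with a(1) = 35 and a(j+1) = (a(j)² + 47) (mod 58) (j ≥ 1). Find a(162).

a(1) = 35; a(2) = 54; a(3) = 5; a(4) = 14; a(5) = 11; a(6) = 52; a(7) = 25; a(8) = 34; a(9) = 43; a(10) = 40; a(11) = 23; a(12) = 54.
Since a(12) = a(2) = 54, the sequence is eventually periodic: after a pre-period of length 1 it cycles with period 10.
For j ≥ 2, a(j) depends only on (j - 2) mod 10. (162 - 2) mod 10 = 0, so a(162) = a(2) = 54.

54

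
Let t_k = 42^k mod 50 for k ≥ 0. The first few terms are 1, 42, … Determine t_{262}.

t_0 = 1,  t_1 = 42,  t_2 = 14,  t_3 = 38,  t_4 = 46,  t_5 = 32,  t_6 = 44,  t_7 = 48,  t_8 = 16,  t_9 = 22,  t_{10} = 24,  t_{11} = 8,  t_{12} = 36,  t_{13} = 12,  t_{14} = 4,  t_{15} = 18,  t_{16} = 6,  t_{17} = 2,  t_{18} = 34,  t_{19} = 28,  t_{20} = 26,  t_{21} = 42.
Since t_{21} = t_1 = 42, the sequence is eventually periodic: after a pre-period of length 1 it cycles with period 20.
For k ≥ 1, t_k depends only on (k - 1) mod 20. (262 - 1) mod 20 = 1, so t_{262} = t_2 = 14.

14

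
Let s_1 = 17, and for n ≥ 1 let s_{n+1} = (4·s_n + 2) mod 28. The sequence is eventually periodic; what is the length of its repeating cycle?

s_1 = 17,  s_2 = 14,  s_3 = 2,  s_4 = 10,  s_5 = 14.
Since s_5 = s_2 = 14, the sequence is eventually periodic: after a pre-period of length 1 it cycles with period 3.

3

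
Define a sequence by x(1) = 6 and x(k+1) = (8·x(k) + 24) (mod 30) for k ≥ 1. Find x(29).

6

We have x(1) = 6,  x(2) = 12,  x(3) = 0,  x(4) = 24,  x(5) = 6.
The sequence repeats with period 4.
(29 - 1) mod 4 = 0, so x(29) = x(1) = 6.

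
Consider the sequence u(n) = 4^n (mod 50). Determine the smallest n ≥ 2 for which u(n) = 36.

Listing terms: u(1) = 4,  u(2) = 16,  u(3) = 14,  u(4) = 6,  u(5) = 24,  u(6) = 46,  u(7) = 34,  u(8) = 36,  u(9) = 44,  u(10) = 26,  u(11) = 4.
The sequence repeats with period 10.
The value 36 first appears (with n ≥ 2) at u(8).

8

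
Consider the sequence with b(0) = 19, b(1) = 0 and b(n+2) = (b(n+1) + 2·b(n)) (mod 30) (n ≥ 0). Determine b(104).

14

Listing terms: b(0) = 19, b(1) = 0, b(2) = 8, b(3) = 8, b(4) = 24, b(5) = 10, b(6) = 28, b(7) = 18, b(8) = 14, b(9) = 20, b(10) = 18, b(11) = 28, b(12) = 4, b(13) = 0, b(14) = 8.
Since (b(13), b(14)) = (b(1), b(2)) = (0, 8) (two consecutive terms determine the rest), the sequence is eventually periodic: after a pre-period of length 1 it cycles with period 12.
For n ≥ 1, b(n) depends only on (n - 1) mod 12. (104 - 1) mod 12 = 7, so b(104) = b(8) = 14.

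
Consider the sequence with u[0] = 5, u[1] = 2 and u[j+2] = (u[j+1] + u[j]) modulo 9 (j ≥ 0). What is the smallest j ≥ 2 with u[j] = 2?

9

u[0] = 5, u[1] = 2, u[2] = 7, u[3] = 0, u[4] = 7, u[5] = 7, u[6] = 5, u[7] = 3, u[8] = 8, u[9] = 2, u[10] = 1, u[11] = 3, u[12] = 4, u[13] = 7, u[14] = 2, u[15] = 0, u[16] = 2, u[17] = 2, u[18] = 4, u[19] = 6, u[20] = 1, u[21] = 7, u[22] = 8, u[23] = 6, u[24] = 5, u[25] = 2.
The sequence repeats with period 24.
The value 2 first appears (with j ≥ 2) at u[9].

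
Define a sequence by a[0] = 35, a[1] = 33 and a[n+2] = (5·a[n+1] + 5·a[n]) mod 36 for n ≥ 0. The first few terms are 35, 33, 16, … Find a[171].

We have a[0] = 35, a[1] = 33, a[2] = 16, a[3] = 29, a[4] = 9, a[5] = 10, a[6] = 23, a[7] = 21, a[8] = 4, a[9] = 17, a[10] = 33, a[11] = 34, a[12] = 11, a[13] = 9, a[14] = 28, a[15] = 5, a[16] = 21, a[17] = 22, a[18] = 35, a[19] = 33.
The sequence repeats with period 18.
(171 - 0) mod 18 = 9, so a[171] = a[9] = 17.

17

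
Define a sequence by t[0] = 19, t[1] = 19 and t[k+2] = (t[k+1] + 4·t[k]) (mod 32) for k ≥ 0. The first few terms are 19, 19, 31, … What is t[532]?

Computing terms: t[0] = 19; t[1] = 19; t[2] = 31; t[3] = 11; t[4] = 7; t[5] = 19; t[6] = 15; t[7] = 27; t[8] = 23; t[9] = 3; t[10] = 31; t[11] = 11.
Since (t[10], t[11]) = (t[2], t[3]) = (31, 11) (two consecutive terms determine the rest), the sequence is eventually periodic: after a pre-period of length 2 it cycles with period 8.
For k ≥ 2, t[k] depends only on (k - 2) mod 8. (532 - 2) mod 8 = 2, so t[532] = t[4] = 7.

7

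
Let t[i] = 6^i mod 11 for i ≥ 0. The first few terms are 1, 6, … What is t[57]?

8

We have t[0] = 1, t[1] = 6, t[2] = 3, t[3] = 7, t[4] = 9, t[5] = 10, t[6] = 5, t[7] = 8, t[8] = 4, t[9] = 2, t[10] = 1.
Since t[10] = t[0] = 1, the sequence is periodic with period 10.
So t[57] = t[0 + ((57-0) mod 10)] = t[7] = 8.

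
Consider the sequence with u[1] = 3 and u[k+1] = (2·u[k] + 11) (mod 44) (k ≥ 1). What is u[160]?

29

We have u[1] = 3,  u[2] = 17,  u[3] = 1,  u[4] = 13,  u[5] = 37,  u[6] = 41,  u[7] = 5,  u[8] = 21,  u[9] = 9,  u[10] = 29,  u[11] = 25,  u[12] = 17.
Since u[12] = u[2] = 17, the sequence is eventually periodic: after a pre-period of length 1 it cycles with period 10.
For k ≥ 2, u[k] depends only on (k - 2) mod 10. (160 - 2) mod 10 = 8, so u[160] = u[10] = 29.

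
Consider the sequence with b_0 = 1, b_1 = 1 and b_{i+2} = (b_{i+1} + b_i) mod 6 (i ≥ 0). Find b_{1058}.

We have b_0 = 1,  b_1 = 1,  b_2 = 2,  b_3 = 3,  b_4 = 5,  b_5 = 2,  b_6 = 1,  b_7 = 3,  b_8 = 4,  b_9 = 1,  b_{10} = 5,  b_{11} = 0,  b_{12} = 5,  b_{13} = 5,  b_{14} = 4,  b_{15} = 3,  b_{16} = 1,  b_{17} = 4,  b_{18} = 5,  b_{19} = 3,  b_{20} = 2,  b_{21} = 5,  b_{22} = 1,  b_{23} = 0,  b_{24} = 1,  b_{25} = 1.
The sequence repeats with period 24.
So b_{1058} = b_{0 + ((1058-0) mod 24)} = b_2 = 2.

2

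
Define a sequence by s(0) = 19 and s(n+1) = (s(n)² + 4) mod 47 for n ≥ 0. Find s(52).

Listing terms: s(0) = 19,  s(1) = 36,  s(2) = 31,  s(3) = 25,  s(4) = 18,  s(5) = 46,  s(6) = 5,  s(7) = 29,  s(8) = 46.
Since s(8) = s(5) = 46, the sequence is eventually periodic: after a pre-period of length 5 it cycles with period 3.
For n ≥ 5, s(n) depends only on (n - 5) mod 3. (52 - 5) mod 3 = 2, so s(52) = s(7) = 29.

29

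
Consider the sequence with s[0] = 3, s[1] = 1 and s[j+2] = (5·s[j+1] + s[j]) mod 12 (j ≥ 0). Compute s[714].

Listing terms: s[0] = 3, s[1] = 1, s[2] = 8, s[3] = 5, s[4] = 9, s[5] = 2, s[6] = 7, s[7] = 1, s[8] = 0, s[9] = 1, s[10] = 5, s[11] = 2, s[12] = 3, s[13] = 5, s[14] = 4, s[15] = 1, s[16] = 9, s[17] = 10, s[18] = 11, s[19] = 5, s[20] = 0, s[21] = 5, s[22] = 1, s[23] = 10, s[24] = 3, s[25] = 1.
Since (s[24], s[25]) = (s[0], s[1]) = (3, 1) (two consecutive terms determine the rest), the sequence is periodic with period 24.
(714 - 0) mod 24 = 18, so s[714] = s[18] = 11.

11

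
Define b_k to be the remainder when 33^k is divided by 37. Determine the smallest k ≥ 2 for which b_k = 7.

Computing terms: b_1 = 33; b_2 = 16; b_3 = 10; b_4 = 34; b_5 = 12; b_6 = 26; b_7 = 7; b_8 = 9; b_9 = 1; b_{10} = 33.
The sequence repeats with period 9.
The value 7 first appears (with k ≥ 2) at b_7.

7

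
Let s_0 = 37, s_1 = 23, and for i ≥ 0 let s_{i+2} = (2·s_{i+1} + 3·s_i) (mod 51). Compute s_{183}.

Computing terms: s_0 = 37,  s_1 = 23,  s_2 = 4,  s_3 = 26,  s_4 = 13,  s_5 = 2,  s_6 = 43,  s_7 = 41,  s_8 = 7,  s_9 = 35,  s_{10} = 40,  s_{11} = 32,  s_{12} = 31,  s_{13} = 5,  s_{14} = 1,  s_{15} = 17,  s_{16} = 37,  s_{17} = 23.
The sequence repeats with period 16.
(183 - 0) mod 16 = 7, so s_{183} = s_7 = 41.

41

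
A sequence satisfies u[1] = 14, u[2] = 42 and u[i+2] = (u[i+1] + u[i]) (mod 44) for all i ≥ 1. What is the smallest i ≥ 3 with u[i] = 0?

15

Computing terms: u[1] = 14; u[2] = 42; u[3] = 12; u[4] = 10; u[5] = 22; u[6] = 32; u[7] = 10; u[8] = 42; u[9] = 8; u[10] = 6; u[11] = 14; u[12] = 20; u[13] = 34; u[14] = 10; u[15] = 0; u[16] = 10; u[17] = 10; u[18] = 20; u[19] = 30; u[20] = 6; u[21] = 36; u[22] = 42; u[23] = 34; u[24] = 32; u[25] = 22; u[26] = 10; u[27] = 32; u[28] = 42; u[29] = 30; u[30] = 28; u[31] = 14; u[32] = 42.
The sequence repeats with period 30.
The value 0 first appears (with i ≥ 3) at u[15].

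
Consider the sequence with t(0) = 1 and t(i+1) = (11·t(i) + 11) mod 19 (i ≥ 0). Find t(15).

t(0) = 1,  t(1) = 3,  t(2) = 6,  t(3) = 1.
The sequence repeats with period 3.
So t(15) = t(0 + ((15-0) mod 3)) = t(0) = 1.

1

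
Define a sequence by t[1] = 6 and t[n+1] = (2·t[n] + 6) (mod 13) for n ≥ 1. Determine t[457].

6

Listing terms: t[1] = 6, t[2] = 5, t[3] = 3, t[4] = 12, t[5] = 4, t[6] = 1, t[7] = 8, t[8] = 9, t[9] = 11, t[10] = 2, t[11] = 10, t[12] = 0, t[13] = 6.
Since t[13] = t[1] = 6, the sequence is periodic with period 12.
So t[457] = t[1 + ((457-1) mod 12)] = t[1] = 6.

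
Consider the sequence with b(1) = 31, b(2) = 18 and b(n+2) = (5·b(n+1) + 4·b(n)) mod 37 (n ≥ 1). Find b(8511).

We have b(1) = 31,  b(2) = 18,  b(3) = 29,  b(4) = 32,  b(5) = 17,  b(6) = 28,  b(7) = 23,  b(8) = 5,  b(9) = 6,  b(10) = 13,  b(11) = 15,  b(12) = 16,  b(13) = 29,  b(14) = 24,  b(15) = 14,  b(16) = 18,  b(17) = 35,  b(18) = 25,  b(19) = 6,  b(20) = 19,  b(21) = 8,  b(22) = 5,  b(23) = 20,  b(24) = 9,  b(25) = 14,  b(26) = 32,  b(27) = 31,  b(28) = 24,  b(29) = 22,  b(30) = 21,  b(31) = 8,  b(32) = 13,  b(33) = 23,  b(34) = 19,  b(35) = 2,  b(36) = 12,  b(37) = 31,  b(38) = 18.
The sequence repeats with period 36.
So b(8511) = b(1 + ((8511-1) mod 36)) = b(15) = 14.

14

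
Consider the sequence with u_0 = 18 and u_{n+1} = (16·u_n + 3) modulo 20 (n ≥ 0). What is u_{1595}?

We have u_0 = 18; u_1 = 11; u_2 = 19; u_3 = 7; u_4 = 15; u_5 = 3; u_6 = 11.
Since u_6 = u_1 = 11, the sequence is eventually periodic: after a pre-period of length 1 it cycles with period 5.
For n ≥ 1, u_n depends only on (n - 1) mod 5. (1595 - 1) mod 5 = 4, so u_{1595} = u_5 = 3.

3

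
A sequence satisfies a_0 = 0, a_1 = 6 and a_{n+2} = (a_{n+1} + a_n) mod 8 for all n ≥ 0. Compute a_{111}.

4

We have a_0 = 0,  a_1 = 6,  a_2 = 6,  a_3 = 4,  a_4 = 2,  a_5 = 6,  a_6 = 0,  a_7 = 6.
The sequence repeats with period 6.
So a_{111} = a_{0 + ((111-0) mod 6)} = a_3 = 4.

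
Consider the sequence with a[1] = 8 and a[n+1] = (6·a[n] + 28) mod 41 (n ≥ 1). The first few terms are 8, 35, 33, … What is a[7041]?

8

We have a[1] = 8, a[2] = 35, a[3] = 33, a[4] = 21, a[5] = 31, a[6] = 9, a[7] = 0, a[8] = 28, a[9] = 32, a[10] = 15, a[11] = 36, a[12] = 39, a[13] = 16, a[14] = 1, a[15] = 34, a[16] = 27, a[17] = 26, a[18] = 20, a[19] = 25, a[20] = 14, a[21] = 30, a[22] = 3, a[23] = 5, a[24] = 17, a[25] = 7, a[26] = 29, a[27] = 38, a[28] = 10, a[29] = 6, a[30] = 23, a[31] = 2, a[32] = 40, a[33] = 22, a[34] = 37, a[35] = 4, a[36] = 11, a[37] = 12, a[38] = 18, a[39] = 13, a[40] = 24, a[41] = 8.
The sequence repeats with period 40.
(7041 - 1) mod 40 = 0, so a[7041] = a[1] = 8.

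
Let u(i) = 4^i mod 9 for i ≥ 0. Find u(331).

4

We have u(0) = 1, u(1) = 4, u(2) = 7, u(3) = 1.
Since u(3) = u(0) = 1, the sequence is periodic with period 3.
(331 - 0) mod 3 = 1, so u(331) = u(1) = 4.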